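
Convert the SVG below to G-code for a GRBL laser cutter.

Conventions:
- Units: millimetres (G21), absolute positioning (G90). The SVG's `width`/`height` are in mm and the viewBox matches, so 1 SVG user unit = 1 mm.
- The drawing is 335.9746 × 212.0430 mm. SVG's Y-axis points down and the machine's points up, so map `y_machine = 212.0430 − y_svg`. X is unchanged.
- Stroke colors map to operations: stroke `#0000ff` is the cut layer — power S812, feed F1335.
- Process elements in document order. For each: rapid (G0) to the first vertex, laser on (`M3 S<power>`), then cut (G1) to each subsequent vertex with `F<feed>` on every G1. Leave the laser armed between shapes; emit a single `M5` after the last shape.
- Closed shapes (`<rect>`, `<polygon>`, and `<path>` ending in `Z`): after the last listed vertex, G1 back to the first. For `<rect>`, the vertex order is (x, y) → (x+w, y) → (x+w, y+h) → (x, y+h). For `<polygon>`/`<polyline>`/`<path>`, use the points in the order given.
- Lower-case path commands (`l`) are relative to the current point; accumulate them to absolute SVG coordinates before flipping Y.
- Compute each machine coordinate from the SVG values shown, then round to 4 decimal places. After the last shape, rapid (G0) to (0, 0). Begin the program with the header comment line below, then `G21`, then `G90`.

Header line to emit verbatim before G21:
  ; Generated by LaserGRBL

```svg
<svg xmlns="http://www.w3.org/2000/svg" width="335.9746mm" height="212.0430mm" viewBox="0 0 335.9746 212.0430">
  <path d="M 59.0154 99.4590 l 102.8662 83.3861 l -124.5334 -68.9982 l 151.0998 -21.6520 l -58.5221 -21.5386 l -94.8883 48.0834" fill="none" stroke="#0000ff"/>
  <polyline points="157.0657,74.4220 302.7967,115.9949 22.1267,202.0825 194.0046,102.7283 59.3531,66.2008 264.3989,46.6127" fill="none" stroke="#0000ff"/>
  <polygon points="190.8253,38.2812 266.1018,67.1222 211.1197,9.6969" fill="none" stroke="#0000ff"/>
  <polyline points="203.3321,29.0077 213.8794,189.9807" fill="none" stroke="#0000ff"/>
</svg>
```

; Generated by LaserGRBL
G21
G90
G0 X59.0154 Y112.5840
M3 S812
G1 X161.8816 Y29.1979 F1335
G1 X37.3482 Y98.1961 F1335
G1 X188.4480 Y119.8481 F1335
G1 X129.9259 Y141.3867 F1335
G1 X35.0376 Y93.3033 F1335
G0 X157.0657 Y137.6210
M3 S812
G1 X302.7967 Y96.0481 F1335
G1 X22.1267 Y9.9605 F1335
G1 X194.0046 Y109.3147 F1335
G1 X59.3531 Y145.8422 F1335
G1 X264.3989 Y165.4303 F1335
G0 X190.8253 Y173.7618
M3 S812
G1 X266.1018 Y144.9208 F1335
G1 X211.1197 Y202.3461 F1335
G1 X190.8253 Y173.7618 F1335
G0 X203.3321 Y183.0353
M3 S812
G1 X213.8794 Y22.0623 F1335
M5
G0 X0.0000 Y0.0000

viewBox `0 0 335.9746 212.0430` with mm width/height → 1 unit = 1 mm. Flip: y_m = 212.0430 − y_svg.

**Shape 1** — `<path>` open polyline, stroke `#0000ff` → cut (S812, F1335). Machine vertices: (59.0154,112.5840) → (161.8816,29.1979) → (37.3482,98.1961) → (188.4480,119.8481) → (129.9259,141.3867) → (35.0376,93.3033). Open path.

**Shape 2** — `<polyline>` open polyline, stroke `#0000ff` → cut (S812, F1335). Machine vertices: (157.0657,137.6210) → (302.7967,96.0481) → (22.1267,9.9605) → (194.0046,109.3147) → (59.3531,145.8422) → (264.3989,165.4303). Open path.

**Shape 3** — `<polygon>` closed polygon, stroke `#0000ff` → cut (S812, F1335). Machine vertices: (190.8253,173.7618) → (266.1018,144.9208) → (211.1197,202.3461) → (190.8253,173.7618). Closed: final G1 returns to the first vertex.

**Shape 4** — `<polyline>` line segment, stroke `#0000ff` → cut (S812, F1335). Machine vertices: (203.3321,183.0353) → (213.8794,22.0623). Open path.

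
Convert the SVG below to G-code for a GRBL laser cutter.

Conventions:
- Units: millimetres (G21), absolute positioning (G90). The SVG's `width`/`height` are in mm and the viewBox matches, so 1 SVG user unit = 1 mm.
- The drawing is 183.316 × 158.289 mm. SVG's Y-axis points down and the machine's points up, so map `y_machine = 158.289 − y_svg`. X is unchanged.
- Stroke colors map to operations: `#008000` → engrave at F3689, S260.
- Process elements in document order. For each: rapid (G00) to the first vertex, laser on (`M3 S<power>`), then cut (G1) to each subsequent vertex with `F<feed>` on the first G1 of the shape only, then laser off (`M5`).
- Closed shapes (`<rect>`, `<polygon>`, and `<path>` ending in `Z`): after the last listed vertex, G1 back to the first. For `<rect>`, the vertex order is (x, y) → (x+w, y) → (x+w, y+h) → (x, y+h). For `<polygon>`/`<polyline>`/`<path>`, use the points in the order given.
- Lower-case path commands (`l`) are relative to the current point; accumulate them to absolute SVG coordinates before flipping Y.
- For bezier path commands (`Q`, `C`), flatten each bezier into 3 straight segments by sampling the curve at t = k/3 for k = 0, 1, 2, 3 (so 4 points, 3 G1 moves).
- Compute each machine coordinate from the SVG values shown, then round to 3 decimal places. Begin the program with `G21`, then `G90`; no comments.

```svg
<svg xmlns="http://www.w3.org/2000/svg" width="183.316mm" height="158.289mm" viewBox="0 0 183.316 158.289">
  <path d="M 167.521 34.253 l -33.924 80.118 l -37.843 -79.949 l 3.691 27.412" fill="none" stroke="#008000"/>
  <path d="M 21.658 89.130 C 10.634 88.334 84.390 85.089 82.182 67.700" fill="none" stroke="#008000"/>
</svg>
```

viewBox `0 0 183.316 158.289` with mm width/height → 1 unit = 1 mm. Flip: y_m = 158.289 − y_svg.

**Shape 1** — `<path>` open polyline, stroke `#008000` → engrave (S260, F3689). Machine vertices: (167.521,124.036) → (133.597,43.918) → (95.754,123.867) → (99.445,96.455). Open path.

**Shape 2** — `<path>` cubic bezier, stroke `#008000` → engrave (S260, F3689). Control points (SVG): P0=(21.658,89.130), P1=(10.634,88.334), P2=(84.390,85.089), P3=(82.182,67.700); sampled at t=k/3. Machine vertices: (21.658,69.159) → (32.941,71.204) → (65.022,77.482) → (82.182,90.589). Open path.

G21
G90
G00 X167.521 Y124.036
M3 S260
G1 X133.597 Y43.918 F3689
G1 X95.754 Y123.867
G1 X99.445 Y96.455
M5
G00 X21.658 Y69.159
M3 S260
G1 X32.941 Y71.204 F3689
G1 X65.022 Y77.482
G1 X82.182 Y90.589
M5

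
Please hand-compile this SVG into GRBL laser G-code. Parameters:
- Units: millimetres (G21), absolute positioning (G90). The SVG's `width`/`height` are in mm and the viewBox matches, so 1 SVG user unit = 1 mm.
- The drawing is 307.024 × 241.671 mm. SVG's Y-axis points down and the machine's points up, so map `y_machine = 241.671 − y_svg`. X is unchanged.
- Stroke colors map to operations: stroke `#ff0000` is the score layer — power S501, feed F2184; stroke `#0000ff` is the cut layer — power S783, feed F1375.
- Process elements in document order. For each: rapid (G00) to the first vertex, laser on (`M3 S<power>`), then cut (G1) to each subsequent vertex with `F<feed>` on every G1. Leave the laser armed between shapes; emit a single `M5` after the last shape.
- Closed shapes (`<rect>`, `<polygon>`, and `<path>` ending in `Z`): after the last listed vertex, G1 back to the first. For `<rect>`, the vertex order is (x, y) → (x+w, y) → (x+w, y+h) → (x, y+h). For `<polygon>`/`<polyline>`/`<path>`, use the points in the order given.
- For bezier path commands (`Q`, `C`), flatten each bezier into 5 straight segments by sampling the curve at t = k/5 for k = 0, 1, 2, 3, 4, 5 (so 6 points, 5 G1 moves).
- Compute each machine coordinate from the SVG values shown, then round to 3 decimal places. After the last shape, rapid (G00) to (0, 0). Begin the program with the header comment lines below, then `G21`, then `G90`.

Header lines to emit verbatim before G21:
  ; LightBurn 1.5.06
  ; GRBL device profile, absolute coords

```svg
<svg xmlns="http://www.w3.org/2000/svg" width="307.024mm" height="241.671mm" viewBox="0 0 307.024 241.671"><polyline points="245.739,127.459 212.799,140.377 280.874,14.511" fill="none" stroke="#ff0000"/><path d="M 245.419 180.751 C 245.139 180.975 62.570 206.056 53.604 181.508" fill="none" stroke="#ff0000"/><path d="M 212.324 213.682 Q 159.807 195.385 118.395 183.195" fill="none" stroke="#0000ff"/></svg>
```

viewBox `0 0 307.024 241.671` with mm width/height → 1 unit = 1 mm. Flip: y_m = 241.671 − y_svg.

**Shape 1** — `<polyline>` open polyline, stroke `#ff0000` → score (S501, F2184). Machine vertices: (245.739,114.212) → (212.799,101.294) → (280.874,227.160). Open path.

**Shape 2** — `<path>` cubic bezier, stroke `#ff0000` → score (S501, F2184). Control points (SVG): P0=(245.419,180.751), P1=(245.139,180.975), P2=(62.570,206.056), P3=(53.604,181.508); sampled at t=k/5. Machine vertices: (245.419,60.920) → (226.223,58.399) → (180.361,53.487) → (124.916,49.760) → (76.969,50.794) → (53.604,60.163). Open path.

**Shape 3** — `<path>` quadratic bezier, stroke `#0000ff` → cut (S783, F1375). Control points (SVG): P0=(212.324,213.682), P1=(159.807,195.385), P2=(118.395,183.195); sampled at t=k/5. Machine vertices: (212.324,27.989) → (191.761,35.064) → (172.087,41.649) → (153.301,47.747) → (135.404,53.356) → (118.395,58.476). Open path.

; LightBurn 1.5.06
; GRBL device profile, absolute coords
G21
G90
G00 X245.739 Y114.212
M3 S501
G1 X212.799 Y101.294 F2184
G1 X280.874 Y227.160 F2184
G00 X245.419 Y60.920
M3 S501
G1 X226.223 Y58.399 F2184
G1 X180.361 Y53.487 F2184
G1 X124.916 Y49.760 F2184
G1 X76.969 Y50.794 F2184
G1 X53.604 Y60.163 F2184
G00 X212.324 Y27.989
M3 S783
G1 X191.761 Y35.064 F1375
G1 X172.087 Y41.649 F1375
G1 X153.301 Y47.747 F1375
G1 X135.404 Y53.356 F1375
G1 X118.395 Y58.476 F1375
M5
G00 X0.000 Y0.000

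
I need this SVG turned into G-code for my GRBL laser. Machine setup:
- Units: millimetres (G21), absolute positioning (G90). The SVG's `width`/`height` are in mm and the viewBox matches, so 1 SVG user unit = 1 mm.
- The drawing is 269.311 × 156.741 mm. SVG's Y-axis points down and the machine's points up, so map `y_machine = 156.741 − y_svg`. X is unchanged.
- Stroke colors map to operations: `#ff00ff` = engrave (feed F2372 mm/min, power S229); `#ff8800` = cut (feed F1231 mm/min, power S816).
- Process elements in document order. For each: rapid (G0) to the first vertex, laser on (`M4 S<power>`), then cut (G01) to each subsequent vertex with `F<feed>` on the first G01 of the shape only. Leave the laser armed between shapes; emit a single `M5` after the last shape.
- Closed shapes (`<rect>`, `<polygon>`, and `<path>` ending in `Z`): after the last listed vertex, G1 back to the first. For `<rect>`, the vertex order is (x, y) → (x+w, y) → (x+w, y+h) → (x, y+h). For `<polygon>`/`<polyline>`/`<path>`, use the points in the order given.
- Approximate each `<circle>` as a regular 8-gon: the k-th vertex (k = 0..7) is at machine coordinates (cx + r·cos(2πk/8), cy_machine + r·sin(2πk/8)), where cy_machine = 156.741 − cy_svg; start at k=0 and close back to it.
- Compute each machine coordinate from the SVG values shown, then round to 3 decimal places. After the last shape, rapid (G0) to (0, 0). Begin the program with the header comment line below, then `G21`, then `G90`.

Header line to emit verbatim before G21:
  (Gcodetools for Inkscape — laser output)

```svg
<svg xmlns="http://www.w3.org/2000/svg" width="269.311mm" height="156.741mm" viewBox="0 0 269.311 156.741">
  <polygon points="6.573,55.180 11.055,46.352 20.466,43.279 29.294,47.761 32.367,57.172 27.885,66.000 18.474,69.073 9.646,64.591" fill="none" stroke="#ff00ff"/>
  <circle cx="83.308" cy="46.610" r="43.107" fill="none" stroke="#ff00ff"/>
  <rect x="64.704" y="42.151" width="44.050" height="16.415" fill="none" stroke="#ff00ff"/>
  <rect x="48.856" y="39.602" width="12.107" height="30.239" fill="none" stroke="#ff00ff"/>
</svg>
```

viewBox `0 0 269.311 156.741` with mm width/height → 1 unit = 1 mm. Flip: y_m = 156.741 − y_svg.

**Shape 1** — `<polygon>` regular polygon, stroke `#ff00ff` → engrave (S229, F2372). Machine vertices: (6.573,101.561) → (11.055,110.389) → (20.466,113.462) → (29.294,108.980) → (32.367,99.569) → (27.885,90.741) → (18.474,87.668) → (9.646,92.150) → (6.573,101.561). Closed: final G1 returns to the first vertex.

**Shape 2** — `<circle>` circle, stroke `#ff00ff` → engrave (S229, F2372). Machine vertices: (126.415,110.131) → (113.789,140.612) → (83.308,153.238) → (52.827,140.612) → (40.201,110.131) → (52.827,79.650) → (83.308,67.024) → (113.789,79.650) → (126.415,110.131). Closed: final G1 returns to the first vertex.

**Shape 3** — `<rect>` rectangle, stroke `#ff00ff` → engrave (S229, F2372). Machine vertices: (64.704,114.590) → (108.754,114.590) → (108.754,98.175) → (64.704,98.175) → (64.704,114.590). Closed: final G1 returns to the first vertex.

**Shape 4** — `<rect>` rectangle, stroke `#ff00ff` → engrave (S229, F2372). Machine vertices: (48.856,117.139) → (60.963,117.139) → (60.963,86.900) → (48.856,86.900) → (48.856,117.139). Closed: final G1 returns to the first vertex.

(Gcodetools for Inkscape — laser output)
G21
G90
G0 X6.573 Y101.561
M4 S229
G01 X11.055 Y110.389 F2372
G01 X20.466 Y113.462
G01 X29.294 Y108.980
G01 X32.367 Y99.569
G01 X27.885 Y90.741
G01 X18.474 Y87.668
G01 X9.646 Y92.150
G01 X6.573 Y101.561
G0 X126.415 Y110.131
M4 S229
G01 X113.789 Y140.612 F2372
G01 X83.308 Y153.238
G01 X52.827 Y140.612
G01 X40.201 Y110.131
G01 X52.827 Y79.650
G01 X83.308 Y67.024
G01 X113.789 Y79.650
G01 X126.415 Y110.131
G0 X64.704 Y114.590
M4 S229
G01 X108.754 Y114.590 F2372
G01 X108.754 Y98.175
G01 X64.704 Y98.175
G01 X64.704 Y114.590
G0 X48.856 Y117.139
M4 S229
G01 X60.963 Y117.139 F2372
G01 X60.963 Y86.900
G01 X48.856 Y86.900
G01 X48.856 Y117.139
M5
G0 X0.000 Y0.000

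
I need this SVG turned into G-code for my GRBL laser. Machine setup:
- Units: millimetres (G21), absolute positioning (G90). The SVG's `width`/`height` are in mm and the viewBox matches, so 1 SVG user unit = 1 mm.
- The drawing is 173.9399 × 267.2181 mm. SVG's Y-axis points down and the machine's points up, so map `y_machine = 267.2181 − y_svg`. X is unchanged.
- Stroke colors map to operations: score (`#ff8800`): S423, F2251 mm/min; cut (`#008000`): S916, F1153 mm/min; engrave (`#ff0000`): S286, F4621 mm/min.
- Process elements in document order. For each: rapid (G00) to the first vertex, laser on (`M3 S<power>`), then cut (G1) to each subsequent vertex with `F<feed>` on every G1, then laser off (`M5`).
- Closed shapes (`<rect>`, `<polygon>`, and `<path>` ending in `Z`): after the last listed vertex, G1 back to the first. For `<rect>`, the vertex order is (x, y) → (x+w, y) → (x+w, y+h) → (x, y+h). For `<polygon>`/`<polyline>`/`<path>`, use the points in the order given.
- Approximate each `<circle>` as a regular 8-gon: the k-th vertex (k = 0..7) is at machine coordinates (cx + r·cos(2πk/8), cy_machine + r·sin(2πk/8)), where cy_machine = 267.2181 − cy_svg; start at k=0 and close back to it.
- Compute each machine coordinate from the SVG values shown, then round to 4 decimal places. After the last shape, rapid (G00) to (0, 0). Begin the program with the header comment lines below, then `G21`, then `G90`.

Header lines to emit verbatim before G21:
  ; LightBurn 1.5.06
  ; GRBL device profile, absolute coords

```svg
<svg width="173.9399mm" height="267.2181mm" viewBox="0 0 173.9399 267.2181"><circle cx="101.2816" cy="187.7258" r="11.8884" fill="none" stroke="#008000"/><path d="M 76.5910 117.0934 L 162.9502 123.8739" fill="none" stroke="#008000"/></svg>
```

; LightBurn 1.5.06
; GRBL device profile, absolute coords
G21
G90
G00 X113.1700 Y79.4923
M3 S916
G1 X109.6880 Y87.8987 F1153
G1 X101.2816 Y91.3807 F1153
G1 X92.8752 Y87.8987 F1153
G1 X89.3932 Y79.4923 F1153
G1 X92.8752 Y71.0859 F1153
G1 X101.2816 Y67.6039 F1153
G1 X109.6880 Y71.0859 F1153
G1 X113.1700 Y79.4923 F1153
M5
G00 X76.5910 Y150.1247
M3 S916
G1 X162.9502 Y143.3442 F1153
M5
G00 X0.0000 Y0.0000

viewBox `0 0 173.9399 267.2181` with mm width/height → 1 unit = 1 mm. Flip: y_m = 267.2181 − y_svg.

**Shape 1** — `<circle>` circle, stroke `#008000` → cut (S916, F1153). Machine vertices: (113.1700,79.4923) → (109.6880,87.8987) → (101.2816,91.3807) → (92.8752,87.8987) → (89.3932,79.4923) → (92.8752,71.0859) → (101.2816,67.6039) → (109.6880,71.0859) → (113.1700,79.4923). Closed: final G1 returns to the first vertex.

**Shape 2** — `<path>` line segment, stroke `#008000` → cut (S916, F1153). Machine vertices: (76.5910,150.1247) → (162.9502,143.3442). Open path.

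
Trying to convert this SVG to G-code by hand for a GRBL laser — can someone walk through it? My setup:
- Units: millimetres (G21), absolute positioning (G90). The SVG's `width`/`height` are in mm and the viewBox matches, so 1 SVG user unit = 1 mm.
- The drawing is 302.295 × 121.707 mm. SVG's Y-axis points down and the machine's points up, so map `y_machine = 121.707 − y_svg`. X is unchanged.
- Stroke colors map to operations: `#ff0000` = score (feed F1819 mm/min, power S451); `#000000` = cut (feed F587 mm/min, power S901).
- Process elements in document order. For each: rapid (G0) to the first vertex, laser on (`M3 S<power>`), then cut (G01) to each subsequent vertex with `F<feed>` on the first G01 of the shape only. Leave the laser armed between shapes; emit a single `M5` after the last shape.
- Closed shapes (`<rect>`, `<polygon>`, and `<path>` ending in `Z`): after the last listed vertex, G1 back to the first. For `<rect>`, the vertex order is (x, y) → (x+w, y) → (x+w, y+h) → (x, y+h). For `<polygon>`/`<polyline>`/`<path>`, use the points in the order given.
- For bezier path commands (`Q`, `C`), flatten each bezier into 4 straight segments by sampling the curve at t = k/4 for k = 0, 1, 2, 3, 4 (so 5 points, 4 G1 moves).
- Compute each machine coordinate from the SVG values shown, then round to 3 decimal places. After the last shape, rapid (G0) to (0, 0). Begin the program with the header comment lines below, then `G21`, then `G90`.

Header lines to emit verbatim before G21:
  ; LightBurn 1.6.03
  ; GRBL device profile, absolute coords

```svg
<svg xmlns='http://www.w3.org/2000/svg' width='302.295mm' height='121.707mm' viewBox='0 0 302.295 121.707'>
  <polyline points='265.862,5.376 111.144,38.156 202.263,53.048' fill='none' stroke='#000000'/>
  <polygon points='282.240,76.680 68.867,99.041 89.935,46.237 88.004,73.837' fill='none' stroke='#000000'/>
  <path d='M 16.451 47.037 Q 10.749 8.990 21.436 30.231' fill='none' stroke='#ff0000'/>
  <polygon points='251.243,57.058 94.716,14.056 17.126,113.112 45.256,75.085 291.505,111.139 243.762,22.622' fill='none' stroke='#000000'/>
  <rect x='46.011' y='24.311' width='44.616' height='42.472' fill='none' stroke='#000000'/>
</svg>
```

Since the viewBox matches the mm dimensions, user units are millimetres directly. The only transform is the Y-flip y_m = 121.707 − y_svg.

Shape 1 is a open polyline drawn with `<polyline>`. Its stroke #000000 means cut at S901, F587. After flipping Y the toolpath is (265.862,116.331) → (111.144,83.551) → (202.263,68.659).

Shape 2 is a closed polygon drawn with `<polygon>`. Its stroke #000000 means cut at S901, F587. After flipping Y the toolpath is (282.240,45.027) → (68.867,22.666) → (89.935,75.470) → (88.004,47.870) → (282.240,45.027), returning to the start.

Shape 3 is a quadratic bezier drawn with `<path>`. Its stroke #ff0000 means score at S451, F1819. After flipping Y the toolpath is (16.451,74.670) → (14.624,89.988) → (14.846,97.895) → (17.117,98.391) → (21.436,91.476).

Shape 4 is a closed polygon drawn with `<polygon>`. Its stroke #000000 means cut at S901, F587. After flipping Y the toolpath is (251.243,64.649) → (94.716,107.651) → (17.126,8.595) → (45.256,46.622) → (291.505,10.568) → (243.762,99.085) → (251.243,64.649), returning to the start.

Shape 5 is a rectangle drawn with `<rect>`. Its stroke #000000 means cut at S901, F587. After flipping Y the toolpath is (46.011,97.396) → (90.627,97.396) → (90.627,54.924) → (46.011,54.924) → (46.011,97.396), returning to the start.

; LightBurn 1.6.03
; GRBL device profile, absolute coords
G21
G90
G0 X265.862 Y116.331
M3 S901
G01 X111.144 Y83.551 F587
G01 X202.263 Y68.659
G0 X282.240 Y45.027
M3 S901
G01 X68.867 Y22.666 F587
G01 X89.935 Y75.470
G01 X88.004 Y47.870
G01 X282.240 Y45.027
G0 X16.451 Y74.670
M3 S451
G01 X14.624 Y89.988 F1819
G01 X14.846 Y97.895
G01 X17.117 Y98.391
G01 X21.436 Y91.476
G0 X251.243 Y64.649
M3 S901
G01 X94.716 Y107.651 F587
G01 X17.126 Y8.595
G01 X45.256 Y46.622
G01 X291.505 Y10.568
G01 X243.762 Y99.085
G01 X251.243 Y64.649
G0 X46.011 Y97.396
M3 S901
G01 X90.627 Y97.396 F587
G01 X90.627 Y54.924
G01 X46.011 Y54.924
G01 X46.011 Y97.396
M5
G0 X0.000 Y0.000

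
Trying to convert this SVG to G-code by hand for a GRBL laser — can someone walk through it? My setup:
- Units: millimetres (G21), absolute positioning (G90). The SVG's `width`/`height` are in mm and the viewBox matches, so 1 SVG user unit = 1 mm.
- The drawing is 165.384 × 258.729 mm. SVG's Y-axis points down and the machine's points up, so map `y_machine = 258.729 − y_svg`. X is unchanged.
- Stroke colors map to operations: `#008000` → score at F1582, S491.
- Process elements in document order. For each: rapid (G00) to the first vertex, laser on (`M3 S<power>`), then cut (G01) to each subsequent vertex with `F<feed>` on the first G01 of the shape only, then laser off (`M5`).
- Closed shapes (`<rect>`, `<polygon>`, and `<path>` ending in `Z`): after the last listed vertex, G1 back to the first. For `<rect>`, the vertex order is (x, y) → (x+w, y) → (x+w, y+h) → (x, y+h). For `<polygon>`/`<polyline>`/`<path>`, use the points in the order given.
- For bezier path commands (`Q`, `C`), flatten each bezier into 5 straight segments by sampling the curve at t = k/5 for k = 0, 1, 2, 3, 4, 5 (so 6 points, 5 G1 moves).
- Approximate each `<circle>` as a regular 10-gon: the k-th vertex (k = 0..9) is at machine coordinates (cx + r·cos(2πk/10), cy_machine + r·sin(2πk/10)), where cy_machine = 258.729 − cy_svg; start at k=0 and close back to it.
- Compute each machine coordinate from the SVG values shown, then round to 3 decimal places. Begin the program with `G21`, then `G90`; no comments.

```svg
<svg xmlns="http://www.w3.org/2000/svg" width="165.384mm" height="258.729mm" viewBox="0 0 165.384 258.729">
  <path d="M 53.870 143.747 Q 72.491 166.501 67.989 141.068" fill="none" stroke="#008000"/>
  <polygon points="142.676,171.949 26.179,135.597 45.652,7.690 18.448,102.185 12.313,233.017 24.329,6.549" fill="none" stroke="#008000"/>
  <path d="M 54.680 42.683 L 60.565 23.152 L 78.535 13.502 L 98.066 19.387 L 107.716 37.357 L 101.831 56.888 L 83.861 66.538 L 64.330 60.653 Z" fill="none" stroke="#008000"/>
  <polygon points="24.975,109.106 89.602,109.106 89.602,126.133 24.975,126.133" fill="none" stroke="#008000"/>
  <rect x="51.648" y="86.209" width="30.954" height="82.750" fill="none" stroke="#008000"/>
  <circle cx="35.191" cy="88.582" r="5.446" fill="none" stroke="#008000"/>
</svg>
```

G21
G90
G00 X53.870 Y114.982
M3 S491
G01 X60.393 Y107.808 F1582
G01 X65.067 Y104.489
G01 X67.891 Y105.025
G01 X68.865 Y109.415
G01 X67.989 Y117.661
M5
G00 X142.676 Y86.780
M3 S491
G01 X26.179 Y123.132 F1582
G01 X45.652 Y251.039
G01 X18.448 Y156.544
G01 X12.313 Y25.712
G01 X24.329 Y252.180
G01 X142.676 Y86.780
M5
G00 X54.680 Y216.046
M3 S491
G01 X60.565 Y235.577 F1582
G01 X78.535 Y245.227
G01 X98.066 Y239.342
G01 X107.716 Y221.372
G01 X101.831 Y201.841
G01 X83.861 Y192.191
G01 X64.330 Y198.076
G01 X54.680 Y216.046
M5
G00 X24.975 Y149.623
M3 S491
G01 X89.602 Y149.623 F1582
G01 X89.602 Y132.596
G01 X24.975 Y132.596
G01 X24.975 Y149.623
M5
G00 X51.648 Y172.520
M3 S491
G01 X82.602 Y172.520 F1582
G01 X82.602 Y89.770
G01 X51.648 Y89.770
G01 X51.648 Y172.520
M5
G00 X40.637 Y170.147
M3 S491
G01 X39.597 Y173.348 F1582
G01 X36.874 Y175.326
G01 X33.508 Y175.326
G01 X30.785 Y173.348
G01 X29.745 Y170.147
G01 X30.785 Y166.946
G01 X33.508 Y164.968
G01 X36.874 Y164.968
G01 X39.597 Y166.946
G01 X40.637 Y170.147
M5

viewBox `0 0 165.384 258.729` with mm width/height → 1 unit = 1 mm. Flip: y_m = 258.729 − y_svg.

**Shape 1** — `<path>` quadratic bezier, stroke `#008000` → score (S491, F1582). Control points (SVG): P0=(53.870,143.747), P1=(72.491,166.501), P2=(67.989,141.068); sampled at t=k/5. Machine vertices: (53.870,114.982) → (60.393,107.808) → (65.067,104.489) → (67.891,105.025) → (68.865,109.415) → (67.989,117.661). Open path.

**Shape 2** — `<polygon>` closed polygon, stroke `#008000` → score (S491, F1582). Machine vertices: (142.676,86.780) → (26.179,123.132) → (45.652,251.039) → (18.448,156.544) → (12.313,25.712) → (24.329,252.180) → (142.676,86.780). Closed: final G1 returns to the first vertex.

**Shape 3** — `<path>` regular polygon, stroke `#008000` → score (S491, F1582). Machine vertices: (54.680,216.046) → (60.565,235.577) → (78.535,245.227) → (98.066,239.342) → (107.716,221.372) → (101.831,201.841) → (83.861,192.191) → (64.330,198.076) → (54.680,216.046). Closed: final G1 returns to the first vertex.

**Shape 4** — `<polygon>` rectangle, stroke `#008000` → score (S491, F1582). Machine vertices: (24.975,149.623) → (89.602,149.623) → (89.602,132.596) → (24.975,132.596) → (24.975,149.623). Closed: final G1 returns to the first vertex.

**Shape 5** — `<rect>` rectangle, stroke `#008000` → score (S491, F1582). Machine vertices: (51.648,172.520) → (82.602,172.520) → (82.602,89.770) → (51.648,89.770) → (51.648,172.520). Closed: final G1 returns to the first vertex.

**Shape 6** — `<circle>` circle, stroke `#008000` → score (S491, F1582). Machine vertices: (40.637,170.147) → (39.597,173.348) → (36.874,175.326) → (33.508,175.326) → (30.785,173.348) → (29.745,170.147) → (30.785,166.946) → (33.508,164.968) → (36.874,164.968) → (39.597,166.946) → (40.637,170.147). Closed: final G1 returns to the first vertex.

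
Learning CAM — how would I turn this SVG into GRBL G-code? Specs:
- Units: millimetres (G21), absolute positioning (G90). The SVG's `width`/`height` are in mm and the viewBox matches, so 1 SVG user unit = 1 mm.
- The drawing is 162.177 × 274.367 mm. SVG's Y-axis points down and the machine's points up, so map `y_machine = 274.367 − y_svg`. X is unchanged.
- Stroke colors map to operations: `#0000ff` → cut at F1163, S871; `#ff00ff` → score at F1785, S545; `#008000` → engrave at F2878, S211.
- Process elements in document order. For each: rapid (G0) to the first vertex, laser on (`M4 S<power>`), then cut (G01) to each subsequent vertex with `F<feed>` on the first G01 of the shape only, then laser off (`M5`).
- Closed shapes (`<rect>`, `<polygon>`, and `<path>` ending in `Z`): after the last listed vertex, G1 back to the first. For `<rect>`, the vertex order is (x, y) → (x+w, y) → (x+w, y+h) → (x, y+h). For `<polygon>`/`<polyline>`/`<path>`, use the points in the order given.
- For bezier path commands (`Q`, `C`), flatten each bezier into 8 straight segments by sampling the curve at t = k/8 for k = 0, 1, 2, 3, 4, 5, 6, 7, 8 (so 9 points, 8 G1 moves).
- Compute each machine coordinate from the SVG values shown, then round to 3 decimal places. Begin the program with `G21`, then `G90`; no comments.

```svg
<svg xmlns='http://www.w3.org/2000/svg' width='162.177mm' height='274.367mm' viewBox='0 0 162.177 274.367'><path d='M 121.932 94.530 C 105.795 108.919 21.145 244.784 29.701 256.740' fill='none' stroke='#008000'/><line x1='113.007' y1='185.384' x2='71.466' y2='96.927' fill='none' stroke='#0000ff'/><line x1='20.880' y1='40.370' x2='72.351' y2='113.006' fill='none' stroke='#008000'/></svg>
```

Since the viewBox matches the mm dimensions, user units are millimetres directly. The only transform is the Y-flip y_m = 274.367 − y_svg.

Shape 1 is a cubic bezier drawn with `<path>`. Its stroke #008000 means engrave at S211, F2878. After flipping Y the toolpath is (121.932,179.837) → (112.985,169.226) → (99.510,150.103) → (83.402,125.342) → (66.557,97.820) → (50.869,70.411) → (38.233,45.993) → (30.546,27.439) → (29.701,17.627).

Shape 2 is a line segment drawn with `<line>`. Its stroke #0000ff means cut at S871, F1163. After flipping Y the toolpath is (113.007,88.983) → (71.466,177.440).

Shape 3 is a line segment drawn with `<line>`. Its stroke #008000 means engrave at S211, F2878. After flipping Y the toolpath is (20.880,233.997) → (72.351,161.361).

G21
G90
G0 X121.932 Y179.837
M4 S211
G01 X112.985 Y169.226 F2878
G01 X99.510 Y150.103
G01 X83.402 Y125.342
G01 X66.557 Y97.820
G01 X50.869 Y70.411
G01 X38.233 Y45.993
G01 X30.546 Y27.439
G01 X29.701 Y17.627
M5
G0 X113.007 Y88.983
M4 S871
G01 X71.466 Y177.440 F1163
M5
G0 X20.880 Y233.997
M4 S211
G01 X72.351 Y161.361 F2878
M5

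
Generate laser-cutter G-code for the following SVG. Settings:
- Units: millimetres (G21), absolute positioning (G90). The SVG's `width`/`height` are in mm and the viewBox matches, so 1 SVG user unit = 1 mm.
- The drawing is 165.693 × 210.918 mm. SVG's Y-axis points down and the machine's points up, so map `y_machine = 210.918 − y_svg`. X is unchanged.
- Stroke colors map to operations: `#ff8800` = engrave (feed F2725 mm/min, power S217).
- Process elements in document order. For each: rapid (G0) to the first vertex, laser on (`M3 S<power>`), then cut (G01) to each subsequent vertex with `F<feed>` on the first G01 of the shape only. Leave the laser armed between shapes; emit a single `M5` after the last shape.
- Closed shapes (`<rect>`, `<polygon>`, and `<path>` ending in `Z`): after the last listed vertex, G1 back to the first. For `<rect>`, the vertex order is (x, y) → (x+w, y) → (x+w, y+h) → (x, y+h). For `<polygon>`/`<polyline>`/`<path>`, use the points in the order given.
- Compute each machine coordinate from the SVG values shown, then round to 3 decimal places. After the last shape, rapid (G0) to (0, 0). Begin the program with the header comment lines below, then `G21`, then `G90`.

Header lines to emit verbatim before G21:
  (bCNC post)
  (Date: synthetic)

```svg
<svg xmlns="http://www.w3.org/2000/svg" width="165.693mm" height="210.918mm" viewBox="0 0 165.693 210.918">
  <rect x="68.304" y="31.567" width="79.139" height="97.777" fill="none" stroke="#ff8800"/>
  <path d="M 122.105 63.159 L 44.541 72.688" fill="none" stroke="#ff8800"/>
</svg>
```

viewBox `0 0 165.693 210.918` with mm width/height → 1 unit = 1 mm. Flip: y_m = 210.918 − y_svg.

**Shape 1** — `<rect>` rectangle, stroke `#ff8800` → engrave (S217, F2725). Machine vertices: (68.304,179.351) → (147.443,179.351) → (147.443,81.574) → (68.304,81.574) → (68.304,179.351). Closed: final G1 returns to the first vertex.

**Shape 2** — `<path>` line segment, stroke `#ff8800` → engrave (S217, F2725). Machine vertices: (122.105,147.759) → (44.541,138.230). Open path.

(bCNC post)
(Date: synthetic)
G21
G90
G0 X68.304 Y179.351
M3 S217
G01 X147.443 Y179.351 F2725
G01 X147.443 Y81.574
G01 X68.304 Y81.574
G01 X68.304 Y179.351
G0 X122.105 Y147.759
M3 S217
G01 X44.541 Y138.230 F2725
M5
G0 X0.000 Y0.000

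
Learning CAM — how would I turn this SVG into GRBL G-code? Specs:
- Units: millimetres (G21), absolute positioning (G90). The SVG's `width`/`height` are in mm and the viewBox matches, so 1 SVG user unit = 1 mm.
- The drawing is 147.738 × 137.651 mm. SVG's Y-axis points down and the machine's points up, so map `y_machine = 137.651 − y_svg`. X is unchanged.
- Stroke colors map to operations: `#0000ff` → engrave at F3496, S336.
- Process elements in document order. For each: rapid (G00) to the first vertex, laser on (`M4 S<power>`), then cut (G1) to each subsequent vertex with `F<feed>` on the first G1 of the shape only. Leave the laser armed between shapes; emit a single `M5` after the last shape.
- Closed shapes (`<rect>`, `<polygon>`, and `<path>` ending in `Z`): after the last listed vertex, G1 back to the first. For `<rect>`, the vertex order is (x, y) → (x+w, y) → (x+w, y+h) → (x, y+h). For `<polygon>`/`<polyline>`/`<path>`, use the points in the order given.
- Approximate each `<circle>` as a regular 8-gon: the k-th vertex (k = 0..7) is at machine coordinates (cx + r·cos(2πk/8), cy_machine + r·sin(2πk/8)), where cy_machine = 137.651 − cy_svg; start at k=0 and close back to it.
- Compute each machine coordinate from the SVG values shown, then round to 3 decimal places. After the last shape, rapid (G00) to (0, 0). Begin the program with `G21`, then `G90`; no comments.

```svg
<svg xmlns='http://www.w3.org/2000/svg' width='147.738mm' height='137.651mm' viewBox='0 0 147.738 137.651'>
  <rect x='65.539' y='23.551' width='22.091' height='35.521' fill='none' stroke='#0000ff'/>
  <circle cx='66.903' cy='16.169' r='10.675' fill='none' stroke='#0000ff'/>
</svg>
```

1 u = 1 mm; y_m = 137.651 − y.

[1] `<rect>` rectangle, #0000ff→engrave S336 F3496: (65.539,114.100) → (87.630,114.100) → (87.630,78.579) → (65.539,78.579) → (65.539,114.100) (closed)

[2] `<circle>` circle, #0000ff→engrave S336 F3496: (77.578,121.482) → (74.451,129.030) → (66.903,132.157) → (59.355,129.030) → (56.228,121.482) → (59.355,113.934) → (66.903,110.807) → (74.451,113.934) → (77.578,121.482) (closed)

G21
G90
G00 X65.539 Y114.100
M4 S336
G1 X87.630 Y114.100 F3496
G1 X87.630 Y78.579
G1 X65.539 Y78.579
G1 X65.539 Y114.100
G00 X77.578 Y121.482
M4 S336
G1 X74.451 Y129.030 F3496
G1 X66.903 Y132.157
G1 X59.355 Y129.030
G1 X56.228 Y121.482
G1 X59.355 Y113.934
G1 X66.903 Y110.807
G1 X74.451 Y113.934
G1 X77.578 Y121.482
M5
G00 X0.000 Y0.000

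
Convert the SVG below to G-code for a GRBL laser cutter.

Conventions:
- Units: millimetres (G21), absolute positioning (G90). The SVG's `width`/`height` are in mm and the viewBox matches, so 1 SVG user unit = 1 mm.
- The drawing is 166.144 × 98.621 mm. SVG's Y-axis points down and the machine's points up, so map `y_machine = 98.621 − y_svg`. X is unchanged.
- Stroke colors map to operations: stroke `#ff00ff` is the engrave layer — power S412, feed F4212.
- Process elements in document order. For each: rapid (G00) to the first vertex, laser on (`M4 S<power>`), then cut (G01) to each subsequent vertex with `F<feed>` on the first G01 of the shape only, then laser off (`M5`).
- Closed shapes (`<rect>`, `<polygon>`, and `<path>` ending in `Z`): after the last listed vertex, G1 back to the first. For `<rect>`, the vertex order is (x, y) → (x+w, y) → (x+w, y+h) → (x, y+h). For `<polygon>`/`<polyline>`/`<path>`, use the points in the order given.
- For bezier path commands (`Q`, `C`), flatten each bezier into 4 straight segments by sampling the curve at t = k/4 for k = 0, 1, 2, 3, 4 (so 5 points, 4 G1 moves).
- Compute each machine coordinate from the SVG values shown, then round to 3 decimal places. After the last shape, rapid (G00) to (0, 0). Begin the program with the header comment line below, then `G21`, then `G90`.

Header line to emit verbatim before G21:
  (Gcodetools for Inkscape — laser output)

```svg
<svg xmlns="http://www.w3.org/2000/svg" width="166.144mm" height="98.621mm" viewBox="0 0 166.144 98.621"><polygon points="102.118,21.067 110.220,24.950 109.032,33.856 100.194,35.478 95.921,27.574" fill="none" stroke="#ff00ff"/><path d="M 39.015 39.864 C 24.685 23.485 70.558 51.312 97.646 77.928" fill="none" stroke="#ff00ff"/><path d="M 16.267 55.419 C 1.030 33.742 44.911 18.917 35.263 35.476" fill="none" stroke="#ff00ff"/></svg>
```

(Gcodetools for Inkscape — laser output)
G21
G90
G00 X102.118 Y77.554
M4 S412
G01 X110.220 Y73.671 F4212
G01 X109.032 Y64.765
G01 X100.194 Y63.143
G01 X95.921 Y71.047
G01 X102.118 Y77.554
M5
G00 X39.015 Y58.757
M4 S412
G01 X38.321 Y63.462 F4212
G01 X52.799 Y55.848
G01 X75.042 Y40.172
G01 X97.646 Y20.693
M5
G00 X16.267 Y43.202
M4 S412
G01 X14.164 Y57.792 F4212
G01 X23.669 Y67.512
G01 X34.222 Y70.063
G01 X35.263 Y63.145
M5
G00 X0.000 Y0.000

1 u = 1 mm; y_m = 98.621 − y.

[1] `<polygon>` regular polygon, #ff00ff→engrave S412 F4212: (102.118,77.554) → (110.220,73.671) → (109.032,64.765) → (100.194,63.143) → (95.921,71.047) → (102.118,77.554) (closed)

[2] `<path>` cubic bezier, #ff00ff→engrave S412 F4212: (39.015,58.757) → (38.321,63.462) → (52.799,55.848) → (75.042,40.172) → (97.646,20.693)

[3] `<path>` cubic bezier, #ff00ff→engrave S412 F4212: (16.267,43.202) → (14.164,57.792) → (23.669,67.512) → (34.222,70.063) → (35.263,63.145)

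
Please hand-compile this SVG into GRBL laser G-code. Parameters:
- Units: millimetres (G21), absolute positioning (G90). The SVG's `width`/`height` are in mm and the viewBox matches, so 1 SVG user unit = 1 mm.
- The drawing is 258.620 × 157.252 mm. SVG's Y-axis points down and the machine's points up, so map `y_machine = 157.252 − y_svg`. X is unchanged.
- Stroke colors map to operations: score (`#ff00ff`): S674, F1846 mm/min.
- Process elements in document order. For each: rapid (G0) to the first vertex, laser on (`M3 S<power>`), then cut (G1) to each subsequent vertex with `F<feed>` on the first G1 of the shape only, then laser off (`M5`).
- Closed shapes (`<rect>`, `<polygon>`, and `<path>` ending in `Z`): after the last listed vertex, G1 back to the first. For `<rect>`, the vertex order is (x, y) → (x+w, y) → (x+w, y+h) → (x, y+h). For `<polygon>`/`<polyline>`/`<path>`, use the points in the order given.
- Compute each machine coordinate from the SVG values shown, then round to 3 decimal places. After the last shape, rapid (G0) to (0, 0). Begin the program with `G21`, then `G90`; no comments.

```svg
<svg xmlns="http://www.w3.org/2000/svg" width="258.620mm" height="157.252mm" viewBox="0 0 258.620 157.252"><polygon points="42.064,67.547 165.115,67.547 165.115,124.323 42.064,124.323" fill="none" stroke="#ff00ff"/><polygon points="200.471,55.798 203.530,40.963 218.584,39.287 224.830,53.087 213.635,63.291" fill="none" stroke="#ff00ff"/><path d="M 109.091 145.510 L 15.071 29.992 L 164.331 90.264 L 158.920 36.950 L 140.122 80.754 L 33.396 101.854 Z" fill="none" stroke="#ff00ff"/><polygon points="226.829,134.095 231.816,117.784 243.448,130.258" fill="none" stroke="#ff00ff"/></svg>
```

Since the viewBox matches the mm dimensions, user units are millimetres directly. The only transform is the Y-flip y_m = 157.252 − y_svg.

Shape 1 is a rectangle drawn with `<polygon>`. Its stroke #ff00ff means score at S674, F1846. After flipping Y the toolpath is (42.064,89.705) → (165.115,89.705) → (165.115,32.929) → (42.064,32.929) → (42.064,89.705), returning to the start.

Shape 2 is a regular polygon drawn with `<polygon>`. Its stroke #ff00ff means score at S674, F1846. After flipping Y the toolpath is (200.471,101.454) → (203.530,116.289) → (218.584,117.965) → (224.830,104.165) → (213.635,93.961) → (200.471,101.454), returning to the start.

Shape 3 is a closed polygon drawn with `<path>`. Its stroke #ff00ff means score at S674, F1846. After flipping Y the toolpath is (109.091,11.742) → (15.071,127.260) → (164.331,66.988) → (158.920,120.302) → (140.122,76.498) → (33.396,55.398) → (109.091,11.742), returning to the start.

Shape 4 is a regular polygon drawn with `<polygon>`. Its stroke #ff00ff means score at S674, F1846. After flipping Y the toolpath is (226.829,23.157) → (231.816,39.468) → (243.448,26.994) → (226.829,23.157), returning to the start.

G21
G90
G0 X42.064 Y89.705
M3 S674
G1 X165.115 Y89.705 F1846
G1 X165.115 Y32.929
G1 X42.064 Y32.929
G1 X42.064 Y89.705
M5
G0 X200.471 Y101.454
M3 S674
G1 X203.530 Y116.289 F1846
G1 X218.584 Y117.965
G1 X224.830 Y104.165
G1 X213.635 Y93.961
G1 X200.471 Y101.454
M5
G0 X109.091 Y11.742
M3 S674
G1 X15.071 Y127.260 F1846
G1 X164.331 Y66.988
G1 X158.920 Y120.302
G1 X140.122 Y76.498
G1 X33.396 Y55.398
G1 X109.091 Y11.742
M5
G0 X226.829 Y23.157
M3 S674
G1 X231.816 Y39.468 F1846
G1 X243.448 Y26.994
G1 X226.829 Y23.157
M5
G0 X0.000 Y0.000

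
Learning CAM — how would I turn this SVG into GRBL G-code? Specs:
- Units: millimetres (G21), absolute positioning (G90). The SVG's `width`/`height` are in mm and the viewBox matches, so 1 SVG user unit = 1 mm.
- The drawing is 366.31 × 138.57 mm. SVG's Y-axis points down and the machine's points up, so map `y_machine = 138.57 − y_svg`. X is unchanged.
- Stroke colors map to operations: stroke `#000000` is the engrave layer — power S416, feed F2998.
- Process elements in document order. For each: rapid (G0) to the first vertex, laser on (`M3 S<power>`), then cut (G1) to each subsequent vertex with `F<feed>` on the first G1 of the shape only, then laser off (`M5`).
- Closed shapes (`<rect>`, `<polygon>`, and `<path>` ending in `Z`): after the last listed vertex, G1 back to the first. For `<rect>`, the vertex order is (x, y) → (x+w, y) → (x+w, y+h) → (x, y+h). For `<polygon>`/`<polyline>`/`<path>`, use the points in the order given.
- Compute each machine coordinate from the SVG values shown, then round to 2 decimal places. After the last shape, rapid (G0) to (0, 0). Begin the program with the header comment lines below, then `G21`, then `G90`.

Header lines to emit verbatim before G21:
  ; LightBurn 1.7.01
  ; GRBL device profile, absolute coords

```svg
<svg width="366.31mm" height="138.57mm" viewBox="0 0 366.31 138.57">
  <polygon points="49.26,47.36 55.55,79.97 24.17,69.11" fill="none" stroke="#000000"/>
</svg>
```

1 u = 1 mm; y_m = 138.57 − y.

[1] `<polygon>` regular polygon, #000000→engrave S416 F2998: (49.26,91.21) → (55.55,58.60) → (24.17,69.46) → (49.26,91.21) (closed)

; LightBurn 1.7.01
; GRBL device profile, absolute coords
G21
G90
G0 X49.26 Y91.21
M3 S416
G1 X55.55 Y58.60 F2998
G1 X24.17 Y69.46
G1 X49.26 Y91.21
M5
G0 X0.00 Y0.00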